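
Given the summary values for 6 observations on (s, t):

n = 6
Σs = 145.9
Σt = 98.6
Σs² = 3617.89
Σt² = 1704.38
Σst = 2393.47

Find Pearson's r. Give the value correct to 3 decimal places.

-0.054

r = (nΣst − ΣsΣt) / √[(nΣs² − (Σs)²)(nΣt² − (Σt)²)]
Numerator: 6×2393.47 − 145.9×98.6 = -24.92
Denominator: √[(21707.34 − 21286.81)(10226.28 − 9721.96)] = √[420.53 × 504.32] = 460.5233
r = -24.92 / 460.5233 ≈ -0.054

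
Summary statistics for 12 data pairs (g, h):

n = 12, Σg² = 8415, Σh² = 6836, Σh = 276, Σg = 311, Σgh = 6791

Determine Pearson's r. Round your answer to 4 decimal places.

r = (nΣgh − ΣgΣh) / √[(nΣg² − (Σg)²)(nΣh² − (Σh)²)]
Numerator: 12×6791 − 311×276 = -4344
Denominator: √[(100980 − 96721)(82032 − 76176)] = √[4259 × 5856] = 4994.0669
r = -4344 / 4994.0669 ≈ -0.8698

-0.8698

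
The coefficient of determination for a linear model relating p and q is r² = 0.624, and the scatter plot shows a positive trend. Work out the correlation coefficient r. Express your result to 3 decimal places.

0.790

|r| = √0.624 = 0.790
The association is positive, so r = 0.790.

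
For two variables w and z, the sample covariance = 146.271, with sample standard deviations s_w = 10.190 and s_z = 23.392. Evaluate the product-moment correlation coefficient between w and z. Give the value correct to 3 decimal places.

0.614

r = Cov(w,z) / (s_w · s_z) = 146.271 / (10.190 × 23.392)
  = 146.271 / 238.3645 ≈ 0.614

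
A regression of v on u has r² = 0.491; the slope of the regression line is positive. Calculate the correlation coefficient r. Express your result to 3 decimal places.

0.701

|r| = √0.491 = 0.701
The association is positive, so r = 0.701.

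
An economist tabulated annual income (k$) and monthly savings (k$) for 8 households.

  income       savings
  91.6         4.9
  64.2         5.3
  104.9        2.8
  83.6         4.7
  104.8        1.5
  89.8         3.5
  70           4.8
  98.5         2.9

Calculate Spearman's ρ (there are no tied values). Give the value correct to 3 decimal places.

-0.833

Rank income: 5, 1, 8, 3, 7, 4, 2, 6
Rank savings: 7, 8, 2, 5, 1, 4, 6, 3
d = rank(income) − rank(savings): -2, -7, 6, -2, 6, 0, -4, 3; Σd² = 154
ρ = 1 − 6Σd² / [n(n²−1)] = 1 − 6×154 / (8×63) = 1 − 924/504 ≈ -0.833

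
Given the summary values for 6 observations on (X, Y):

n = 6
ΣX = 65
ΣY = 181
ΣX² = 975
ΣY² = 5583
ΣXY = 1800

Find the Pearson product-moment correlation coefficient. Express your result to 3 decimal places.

-0.882

r = (nΣXY − ΣXΣY) / √[(nΣX² − (ΣX)²)(nΣY² − (ΣY)²)]
Numerator: 6×1800 − 65×181 = -965
Denominator: √[(5850 − 4225)(33498 − 32761)] = √[1625 × 737] = 1094.3605
r = -965 / 1094.3605 ≈ -0.882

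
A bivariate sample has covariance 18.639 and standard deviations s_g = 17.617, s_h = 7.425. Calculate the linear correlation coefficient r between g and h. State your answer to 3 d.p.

r = Cov(g,h) / (s_g · s_h) = 18.639 / (17.617 × 7.425)
  = 18.639 / 130.8062 ≈ 0.142

0.142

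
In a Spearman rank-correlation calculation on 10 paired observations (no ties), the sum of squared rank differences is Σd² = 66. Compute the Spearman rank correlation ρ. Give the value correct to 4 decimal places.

0.6000

ρ = 1 − 6Σd² / [n(n²−1)] = 1 − 6×66 / (10×99)
  = 1 − 396/990 = 1 − 0.40000 ≈ 0.6000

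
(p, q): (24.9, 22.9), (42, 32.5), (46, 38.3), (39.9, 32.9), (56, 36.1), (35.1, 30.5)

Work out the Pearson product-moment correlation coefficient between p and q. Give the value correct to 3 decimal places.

n = 6, Σp = 243.9, Σq = 193.2, Σp² = 10460.03, Σq² = 6363.42, Σpq = 8101.87
nΣpq − ΣpΣq = 48611.22 − 47121.48 = 1489.74
nΣp² − (Σp)² = 62760.18 − 59487.21 = 3272.97; nΣq² − (Σq)² = 38180.52 − 37326.24 = 854.28
r = 1489.74 / √(3272.97 × 854.28) = 1489.74 / 1672.1342 ≈ 0.891

0.891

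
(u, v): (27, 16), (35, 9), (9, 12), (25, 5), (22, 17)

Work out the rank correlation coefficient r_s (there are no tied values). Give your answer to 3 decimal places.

Rank u: 4, 5, 1, 3, 2
Rank v: 4, 2, 3, 1, 5
d = rank(u) − rank(v): 0, 3, -2, 2, -3; Σd² = 26
ρ = 1 − 6Σd² / [n(n²−1)] = 1 − 6×26 / (5×24) = 1 − 156/120 ≈ -0.300

-0.300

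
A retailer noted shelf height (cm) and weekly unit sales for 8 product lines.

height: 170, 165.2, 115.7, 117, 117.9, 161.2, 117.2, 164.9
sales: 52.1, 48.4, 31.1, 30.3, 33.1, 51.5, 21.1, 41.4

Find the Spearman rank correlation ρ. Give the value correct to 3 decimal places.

Rank height: 8, 7, 1, 2, 4, 5, 3, 6
Rank sales: 8, 6, 3, 2, 4, 7, 1, 5
d = rank(height) − rank(sales): 0, 1, -2, 0, 0, -2, 2, 1; Σd² = 14
ρ = 1 − 6Σd² / [n(n²−1)] = 1 − 6×14 / (8×63) = 1 − 84/504 ≈ 0.833

0.833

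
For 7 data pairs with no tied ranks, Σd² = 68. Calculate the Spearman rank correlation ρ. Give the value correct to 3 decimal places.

ρ = 1 − 6Σd² / [n(n²−1)] = 1 − 6×68 / (7×48)
  = 1 − 408/336 = 1 − 1.2143 ≈ -0.214

-0.214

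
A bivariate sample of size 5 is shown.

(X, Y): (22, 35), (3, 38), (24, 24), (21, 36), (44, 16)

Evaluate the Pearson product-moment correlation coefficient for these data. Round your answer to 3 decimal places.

n = 5, ΣX = 114, ΣY = 149, ΣX² = 3446, ΣY² = 4797, ΣXY = 2920
nΣXY − ΣXΣY = 14600 − 16986 = -2386
nΣX² − (ΣX)² = 17230 − 12996 = 4234; nΣY² − (ΣY)² = 23985 − 22201 = 1784
r = -2386 / √(4234 × 1784) = -2386 / 2748.3551 ≈ -0.868

-0.868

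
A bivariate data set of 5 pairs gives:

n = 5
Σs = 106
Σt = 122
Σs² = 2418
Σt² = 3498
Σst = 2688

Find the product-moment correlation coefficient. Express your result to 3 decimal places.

r = (nΣst − ΣsΣt) / √[(nΣs² − (Σs)²)(nΣt² − (Σt)²)]
Numerator: 5×2688 − 106×122 = 508
Denominator: √[(12090 − 11236)(17490 − 14884)] = √[854 × 2606] = 1491.8190
r = 508 / 1491.8190 ≈ 0.341

0.341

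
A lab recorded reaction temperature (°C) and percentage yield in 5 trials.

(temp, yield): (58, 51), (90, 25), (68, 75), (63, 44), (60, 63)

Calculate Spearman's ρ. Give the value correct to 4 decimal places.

-0.3000

Rank temp: 1, 5, 4, 3, 2
Rank yield: 3, 1, 5, 2, 4
d = rank(temp) − rank(yield): -2, 4, -1, 1, -2; Σd² = 26
ρ = 1 − 6Σd² / [n(n²−1)] = 1 − 6×26 / (5×24) = 1 − 156/120 ≈ -0.3000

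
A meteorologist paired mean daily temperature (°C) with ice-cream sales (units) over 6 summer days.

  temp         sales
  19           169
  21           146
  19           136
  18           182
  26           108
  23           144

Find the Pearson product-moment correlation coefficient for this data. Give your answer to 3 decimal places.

n = 6, Σx = 126, Σy = 885, Σx² = 2692, Σy² = 133897, Σxy = 18257
nΣxy − ΣxΣy = 109542 − 111510 = -1968
nΣx² − (Σx)² = 16152 − 15876 = 276; nΣy² − (Σy)² = 803382 − 783225 = 20157
r = -1968 / √(276 × 20157) = -1968 / 2358.6717 ≈ -0.834

-0.834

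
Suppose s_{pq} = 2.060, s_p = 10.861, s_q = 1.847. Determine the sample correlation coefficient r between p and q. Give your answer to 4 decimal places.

r = Cov(p,q) / (s_p · s_q) = 2.060 / (10.861 × 1.847)
  = 2.060 / 20.0603 ≈ 0.1027

0.1027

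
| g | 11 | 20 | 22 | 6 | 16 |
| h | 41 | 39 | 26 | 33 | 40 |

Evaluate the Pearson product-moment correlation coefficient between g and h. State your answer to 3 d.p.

-0.266

n = 5, Σg = 75, Σh = 179, Σg² = 1297, Σh² = 6567, Σgh = 2641
nΣgh − ΣgΣh = 13205 − 13425 = -220
nΣg² − (Σg)² = 6485 − 5625 = 860; nΣh² − (Σh)² = 32835 − 32041 = 794
r = -220 / √(860 × 794) = -220 / 826.3413 ≈ -0.266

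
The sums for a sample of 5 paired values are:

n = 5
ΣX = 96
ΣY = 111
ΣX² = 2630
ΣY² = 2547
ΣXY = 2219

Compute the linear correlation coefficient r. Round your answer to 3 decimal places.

0.344

r = (nΣXY − ΣXΣY) / √[(nΣX² − (ΣX)²)(nΣY² − (ΣY)²)]
Numerator: 5×2219 − 96×111 = 439
Denominator: √[(13150 − 9216)(12735 − 12321)] = √[3934 × 414] = 1276.1959
r = 439 / 1276.1959 ≈ 0.344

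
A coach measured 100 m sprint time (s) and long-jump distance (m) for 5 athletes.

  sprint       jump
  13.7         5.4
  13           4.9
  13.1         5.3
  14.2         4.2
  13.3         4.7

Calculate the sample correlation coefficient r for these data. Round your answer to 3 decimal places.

n = 5, Σx = 67.3, Σy = 24.5, Σx² = 906.83, Σy² = 120.99, Σxy = 329.26
nΣxy − ΣxΣy = 1646.3 − 1648.85 = -2.55
nΣx² − (Σx)² = 4534.15 − 4529.29 = 4.86; nΣy² − (Σy)² = 604.95 − 600.25 = 4.7
r = -2.55 / √(4.86 × 4.7) = -2.55 / 4.7793 ≈ -0.534

-0.534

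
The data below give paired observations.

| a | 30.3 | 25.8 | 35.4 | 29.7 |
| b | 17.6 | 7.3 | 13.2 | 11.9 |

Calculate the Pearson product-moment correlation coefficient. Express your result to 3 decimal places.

0.545

n = 4, Σa = 121.2, Σb = 50, Σa² = 3718.98, Σb² = 678.9, Σab = 1542.33
nΣab − ΣaΣb = 6169.32 − 6060 = 109.32
nΣa² − (Σa)² = 14875.92 − 14689.44 = 186.48; nΣb² − (Σb)² = 2715.6 − 2500 = 215.6
r = 109.32 / √(186.48 × 215.6) = 109.32 / 200.5121 ≈ 0.545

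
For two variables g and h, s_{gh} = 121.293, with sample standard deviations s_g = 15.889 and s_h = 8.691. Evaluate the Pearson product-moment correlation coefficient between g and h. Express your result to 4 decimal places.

0.8784

r = Cov(g,h) / (s_g · s_h) = 121.293 / (15.889 × 8.691)
  = 121.293 / 138.0913 ≈ 0.8784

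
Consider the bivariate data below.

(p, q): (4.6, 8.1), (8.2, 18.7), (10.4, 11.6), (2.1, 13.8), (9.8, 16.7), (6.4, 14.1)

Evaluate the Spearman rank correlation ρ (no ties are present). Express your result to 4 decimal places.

0.2571

Rank p: 2, 4, 6, 1, 5, 3
Rank q: 1, 6, 2, 3, 5, 4
d = rank(p) − rank(q): 1, -2, 4, -2, 0, -1; Σd² = 26
ρ = 1 − 6Σd² / [n(n²−1)] = 1 − 6×26 / (6×35) = 1 − 156/210 ≈ 0.2571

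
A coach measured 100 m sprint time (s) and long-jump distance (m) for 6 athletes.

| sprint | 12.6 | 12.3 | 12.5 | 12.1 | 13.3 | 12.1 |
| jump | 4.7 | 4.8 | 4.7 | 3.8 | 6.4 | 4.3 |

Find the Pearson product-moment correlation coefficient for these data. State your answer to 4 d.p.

n = 6, Σx = 74.9, Σy = 28.7, Σx² = 936.01, Σy² = 141.11, Σxy = 360.14
nΣxy − ΣxΣy = 2160.84 − 2149.63 = 11.21
nΣx² − (Σx)² = 5616.06 − 5610.01 = 6.05; nΣy² − (Σy)² = 846.66 − 823.69 = 22.97
r = 11.21 / √(6.05 × 22.97) = 11.21 / 11.7885 ≈ 0.9509

0.9509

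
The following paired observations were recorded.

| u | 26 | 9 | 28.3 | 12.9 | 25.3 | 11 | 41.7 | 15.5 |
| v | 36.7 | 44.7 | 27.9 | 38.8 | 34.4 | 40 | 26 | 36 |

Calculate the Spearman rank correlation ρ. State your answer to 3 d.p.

-0.929

Rank u: 6, 1, 7, 3, 5, 2, 8, 4
Rank v: 5, 8, 2, 6, 3, 7, 1, 4
d = rank(u) − rank(v): 1, -7, 5, -3, 2, -5, 7, 0; Σd² = 162
ρ = 1 − 6Σd² / [n(n²−1)] = 1 − 6×162 / (8×63) = 1 − 972/504 ≈ -0.929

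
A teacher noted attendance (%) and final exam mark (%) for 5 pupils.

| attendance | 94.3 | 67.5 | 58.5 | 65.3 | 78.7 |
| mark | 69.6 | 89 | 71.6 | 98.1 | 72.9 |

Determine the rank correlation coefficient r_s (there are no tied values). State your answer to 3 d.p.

-0.400

Rank attendance: 5, 3, 1, 2, 4
Rank mark: 1, 4, 2, 5, 3
d = rank(attendance) − rank(mark): 4, -1, -1, -3, 1; Σd² = 28
ρ = 1 − 6Σd² / [n(n²−1)] = 1 − 6×28 / (5×24) = 1 − 168/120 ≈ -0.400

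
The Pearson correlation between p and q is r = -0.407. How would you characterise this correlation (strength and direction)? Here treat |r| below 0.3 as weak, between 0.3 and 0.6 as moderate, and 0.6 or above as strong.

moderate negative

r = -0.407 < 0 so the relationship is negative.
|r| = 0.407, which falls in the moderate range.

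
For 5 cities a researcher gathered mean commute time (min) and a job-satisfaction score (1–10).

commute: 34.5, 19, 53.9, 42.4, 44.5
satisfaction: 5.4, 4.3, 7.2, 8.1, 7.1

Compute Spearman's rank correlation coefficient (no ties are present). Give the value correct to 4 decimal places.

Rank commute: 2, 1, 5, 3, 4
Rank satisfaction: 2, 1, 4, 5, 3
d = rank(commute) − rank(satisfaction): 0, 0, 1, -2, 1; Σd² = 6
ρ = 1 − 6Σd² / [n(n²−1)] = 1 − 6×6 / (5×24) = 1 − 36/120 ≈ 0.7000

0.7000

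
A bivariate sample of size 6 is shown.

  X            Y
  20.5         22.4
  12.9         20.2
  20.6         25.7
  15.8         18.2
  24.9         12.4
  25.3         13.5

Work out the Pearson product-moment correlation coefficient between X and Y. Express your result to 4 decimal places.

n = 6, ΣX = 120, ΣY = 112.4, ΣX² = 2520.76, ΣY² = 2237.54, ΣXY = 2187.07
nΣXY − ΣXΣY = 13122.42 − 13488 = -365.58
nΣX² − (ΣX)² = 15124.56 − 14400 = 724.56; nΣY² − (ΣY)² = 13425.24 − 12633.76 = 791.48
r = -365.58 / √(724.56 × 791.48) = -365.58 / 757.2812 ≈ -0.4828

-0.4828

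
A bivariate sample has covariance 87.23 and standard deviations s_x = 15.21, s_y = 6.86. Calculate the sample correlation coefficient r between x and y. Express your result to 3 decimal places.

r = Cov(x,y) / (s_x · s_y) = 87.23 / (15.21 × 6.86)
  = 87.23 / 104.3406 ≈ 0.836

0.836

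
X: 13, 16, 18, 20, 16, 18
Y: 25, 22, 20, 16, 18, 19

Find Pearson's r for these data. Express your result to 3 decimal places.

n = 6, ΣX = 101, ΣY = 120, ΣX² = 1729, ΣY² = 2450, ΣXY = 1987
nΣXY − ΣXΣY = 11922 − 12120 = -198
nΣX² − (ΣX)² = 10374 − 10201 = 173; nΣY² − (ΣY)² = 14700 − 14400 = 300
r = -198 / √(173 × 300) = -198 / 227.8157 ≈ -0.869

-0.869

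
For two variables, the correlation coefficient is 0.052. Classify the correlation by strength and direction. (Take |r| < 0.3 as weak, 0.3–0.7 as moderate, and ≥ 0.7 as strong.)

r = 0.052 > 0 so the relationship is positive.
|r| = 0.052, which falls in the weak range.

weak positive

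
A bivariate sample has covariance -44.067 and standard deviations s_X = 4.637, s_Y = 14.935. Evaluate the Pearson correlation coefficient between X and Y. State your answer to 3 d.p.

-0.636

r = Cov(X,Y) / (s_X · s_Y) = -44.067 / (4.637 × 14.935)
  = -44.067 / 69.2536 ≈ -0.636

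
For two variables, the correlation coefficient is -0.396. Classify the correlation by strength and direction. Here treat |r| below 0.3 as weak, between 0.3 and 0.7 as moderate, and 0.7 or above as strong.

moderate negative

r = -0.396 < 0 so the relationship is negative.
|r| = 0.396, which falls in the moderate range.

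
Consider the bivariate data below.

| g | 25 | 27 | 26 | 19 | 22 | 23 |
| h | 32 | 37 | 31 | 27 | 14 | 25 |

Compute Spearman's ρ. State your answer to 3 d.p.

0.771

Rank g: 4, 6, 5, 1, 2, 3
Rank h: 5, 6, 4, 3, 1, 2
d = rank(g) − rank(h): -1, 0, 1, -2, 1, 1; Σd² = 8
ρ = 1 − 6Σd² / [n(n²−1)] = 1 − 6×8 / (6×35) = 1 − 48/210 ≈ 0.771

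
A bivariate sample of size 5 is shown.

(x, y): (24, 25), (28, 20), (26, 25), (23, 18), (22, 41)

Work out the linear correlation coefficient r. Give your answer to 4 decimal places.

n = 5, Σx = 123, Σy = 129, Σx² = 3049, Σy² = 3655, Σxy = 3126
nΣxy − ΣxΣy = 15630 − 15867 = -237
nΣx² − (Σx)² = 15245 − 15129 = 116; nΣy² − (Σy)² = 18275 − 16641 = 1634
r = -237 / √(116 × 1634) = -237 / 435.3665 ≈ -0.5444

-0.5444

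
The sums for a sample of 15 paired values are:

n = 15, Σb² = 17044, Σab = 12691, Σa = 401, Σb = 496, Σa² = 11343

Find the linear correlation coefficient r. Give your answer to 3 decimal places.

r = (nΣab − ΣaΣb) / √[(nΣa² − (Σa)²)(nΣb² − (Σb)²)]
Numerator: 15×12691 − 401×496 = -8531
Denominator: √[(170145 − 160801)(255660 − 246016)] = √[9344 × 9644] = 9492.8150
r = -8531 / 9492.8150 ≈ -0.899

-0.899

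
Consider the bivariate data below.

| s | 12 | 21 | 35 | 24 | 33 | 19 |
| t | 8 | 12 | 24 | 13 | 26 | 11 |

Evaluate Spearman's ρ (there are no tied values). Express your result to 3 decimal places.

Rank s: 1, 3, 6, 4, 5, 2
Rank t: 1, 3, 5, 4, 6, 2
d = rank(s) − rank(t): 0, 0, 1, 0, -1, 0; Σd² = 2
ρ = 1 − 6Σd² / [n(n²−1)] = 1 − 6×2 / (6×35) = 1 − 12/210 ≈ 0.943

0.943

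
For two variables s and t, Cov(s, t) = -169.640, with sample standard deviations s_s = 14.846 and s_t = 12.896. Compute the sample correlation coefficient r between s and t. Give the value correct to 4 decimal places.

-0.8861

r = Cov(s,t) / (s_s · s_t) = -169.640 / (14.846 × 12.896)
  = -169.640 / 191.4540 ≈ -0.8861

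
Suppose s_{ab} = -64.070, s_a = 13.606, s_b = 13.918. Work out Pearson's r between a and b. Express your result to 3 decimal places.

-0.338

r = Cov(a,b) / (s_a · s_b) = -64.070 / (13.606 × 13.918)
  = -64.070 / 189.3683 ≈ -0.338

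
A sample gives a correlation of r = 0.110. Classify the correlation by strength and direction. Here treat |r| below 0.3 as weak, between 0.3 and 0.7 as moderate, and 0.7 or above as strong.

weak positive

r = 0.110 > 0 so the relationship is positive.
|r| = 0.110, which falls in the weak range.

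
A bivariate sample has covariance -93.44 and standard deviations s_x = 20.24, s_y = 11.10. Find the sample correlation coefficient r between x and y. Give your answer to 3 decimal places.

-0.416

r = Cov(x,y) / (s_x · s_y) = -93.44 / (20.24 × 11.10)
  = -93.44 / 224.6640 ≈ -0.416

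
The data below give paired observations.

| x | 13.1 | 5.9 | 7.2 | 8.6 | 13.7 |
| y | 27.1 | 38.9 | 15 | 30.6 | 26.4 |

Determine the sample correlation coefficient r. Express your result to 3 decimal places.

n = 5, Σx = 48.5, Σy = 138, Σx² = 519.91, Σy² = 4105.94, Σxy = 1317.36
nΣxy − ΣxΣy = 6586.8 − 6693 = -106.2
nΣx² − (Σx)² = 2599.55 − 2352.25 = 247.3; nΣy² − (Σy)² = 20529.7 − 19044 = 1485.7
r = -106.2 / √(247.3 × 1485.7) = -106.2 / 606.1465 ≈ -0.175

-0.175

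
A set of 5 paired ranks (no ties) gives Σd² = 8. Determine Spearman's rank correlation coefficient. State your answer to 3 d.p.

0.600

ρ = 1 − 6Σd² / [n(n²−1)] = 1 − 6×8 / (5×24)
  = 1 − 48/120 = 1 − 0.4000 ≈ 0.600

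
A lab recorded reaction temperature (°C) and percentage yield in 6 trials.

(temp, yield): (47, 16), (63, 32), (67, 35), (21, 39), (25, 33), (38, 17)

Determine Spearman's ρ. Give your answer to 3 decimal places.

Rank temp: 4, 5, 6, 1, 2, 3
Rank yield: 1, 3, 5, 6, 4, 2
d = rank(temp) − rank(yield): 3, 2, 1, -5, -2, 1; Σd² = 44
ρ = 1 − 6Σd² / [n(n²−1)] = 1 − 6×44 / (6×35) = 1 − 264/210 ≈ -0.257

-0.257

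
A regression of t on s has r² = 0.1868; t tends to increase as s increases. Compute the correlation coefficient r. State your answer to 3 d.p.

0.432

|r| = √0.1868 = 0.432
The association is positive, so r = 0.432.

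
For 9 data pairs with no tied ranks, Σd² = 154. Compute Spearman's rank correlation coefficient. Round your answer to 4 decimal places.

ρ = 1 − 6Σd² / [n(n²−1)] = 1 − 6×154 / (9×80)
  = 1 − 924/720 = 1 − 1.28333 ≈ -0.2833

-0.2833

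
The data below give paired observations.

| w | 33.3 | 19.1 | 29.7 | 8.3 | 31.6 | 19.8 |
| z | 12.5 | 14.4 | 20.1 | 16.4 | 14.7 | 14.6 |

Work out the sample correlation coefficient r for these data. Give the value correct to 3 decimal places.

-0.103

n = 6, Σw = 141.8, Σz = 92.7, Σw² = 3815.28, Σz² = 1465.83, Σwz = 2177.98
nΣwz − ΣwΣz = 13067.88 − 13144.86 = -76.98
nΣw² − (Σw)² = 22891.68 − 20107.24 = 2784.44; nΣz² − (Σz)² = 8794.98 − 8593.29 = 201.69
r = -76.98 / √(2784.44 × 201.69) = -76.98 / 749.3956 ≈ -0.103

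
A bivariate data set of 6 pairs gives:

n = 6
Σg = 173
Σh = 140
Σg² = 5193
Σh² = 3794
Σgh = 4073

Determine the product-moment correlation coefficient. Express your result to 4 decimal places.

0.1106

r = (nΣgh − ΣgΣh) / √[(nΣg² − (Σg)²)(nΣh² − (Σh)²)]
Numerator: 6×4073 − 173×140 = 218
Denominator: √[(31158 − 29929)(22764 − 19600)] = √[1229 × 3164] = 1971.9422
r = 218 / 1971.9422 ≈ 0.1106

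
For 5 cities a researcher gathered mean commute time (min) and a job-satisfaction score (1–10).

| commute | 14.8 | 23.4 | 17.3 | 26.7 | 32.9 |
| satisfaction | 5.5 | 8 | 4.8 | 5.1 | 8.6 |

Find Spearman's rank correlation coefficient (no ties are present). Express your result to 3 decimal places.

Rank commute: 1, 3, 2, 4, 5
Rank satisfaction: 3, 4, 1, 2, 5
d = rank(commute) − rank(satisfaction): -2, -1, 1, 2, 0; Σd² = 10
ρ = 1 − 6Σd² / [n(n²−1)] = 1 − 6×10 / (5×24) = 1 − 60/120 ≈ 0.500

0.500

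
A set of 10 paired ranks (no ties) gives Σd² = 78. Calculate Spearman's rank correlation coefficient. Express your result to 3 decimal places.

0.527

ρ = 1 − 6Σd² / [n(n²−1)] = 1 − 6×78 / (10×99)
  = 1 − 468/990 = 1 − 0.4727 ≈ 0.527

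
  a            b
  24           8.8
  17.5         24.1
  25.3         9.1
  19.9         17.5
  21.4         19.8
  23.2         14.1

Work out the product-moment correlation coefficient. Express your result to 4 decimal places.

-0.9362

n = 6, Σa = 131.3, Σb = 93.4, Σa² = 2914.55, Σb² = 1638.16, Σab = 1962.27
nΣab − ΣaΣb = 11773.62 − 12263.42 = -489.8
nΣa² − (Σa)² = 17487.3 − 17239.69 = 247.61; nΣb² − (Σb)² = 9828.96 − 8723.56 = 1105.4
r = -489.8 / √(247.61 × 1105.4) = -489.8 / 523.1712 ≈ -0.9362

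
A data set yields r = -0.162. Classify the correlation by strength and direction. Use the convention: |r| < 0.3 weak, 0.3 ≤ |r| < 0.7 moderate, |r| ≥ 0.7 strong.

r = -0.162 < 0 so the relationship is negative.
|r| = 0.162, which falls in the weak range.

weak negative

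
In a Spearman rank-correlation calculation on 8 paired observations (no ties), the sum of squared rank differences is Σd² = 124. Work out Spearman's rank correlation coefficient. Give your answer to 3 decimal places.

-0.476

ρ = 1 − 6Σd² / [n(n²−1)] = 1 − 6×124 / (8×63)
  = 1 − 744/504 = 1 − 1.4762 ≈ -0.476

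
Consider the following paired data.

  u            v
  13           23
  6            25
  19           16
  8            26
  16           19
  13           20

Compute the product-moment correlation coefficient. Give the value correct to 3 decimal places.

n = 6, Σu = 75, Σv = 129, Σu² = 1055, Σv² = 2847, Σuv = 1525
nΣuv − ΣuΣv = 9150 − 9675 = -525
nΣu² − (Σu)² = 6330 − 5625 = 705; nΣv² − (Σv)² = 17082 − 16641 = 441
r = -525 / √(705 × 441) = -525 / 557.5886 ≈ -0.942

-0.942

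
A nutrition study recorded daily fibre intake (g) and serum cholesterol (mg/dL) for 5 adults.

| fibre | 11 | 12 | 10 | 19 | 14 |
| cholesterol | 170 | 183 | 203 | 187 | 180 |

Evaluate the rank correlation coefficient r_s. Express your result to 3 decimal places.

-0.100

Rank fibre: 2, 3, 1, 5, 4
Rank cholesterol: 1, 3, 5, 4, 2
d = rank(fibre) − rank(cholesterol): 1, 0, -4, 1, 2; Σd² = 22
ρ = 1 − 6Σd² / [n(n²−1)] = 1 − 6×22 / (5×24) = 1 − 132/120 ≈ -0.100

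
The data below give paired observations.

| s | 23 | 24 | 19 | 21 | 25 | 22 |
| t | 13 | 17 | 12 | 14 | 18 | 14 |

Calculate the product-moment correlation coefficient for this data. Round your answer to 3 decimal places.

0.858

n = 6, Σs = 134, Σt = 88, Σs² = 3016, Σt² = 1318, Σst = 1987
nΣst − ΣsΣt = 11922 − 11792 = 130
nΣs² − (Σs)² = 18096 − 17956 = 140; nΣt² − (Σt)² = 7908 − 7744 = 164
r = 130 / √(140 × 164) = 130 / 151.5256 ≈ 0.858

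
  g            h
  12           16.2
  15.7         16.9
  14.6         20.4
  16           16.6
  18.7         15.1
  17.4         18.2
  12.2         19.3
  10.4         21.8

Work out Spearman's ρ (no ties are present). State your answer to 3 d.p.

Rank g: 2, 5, 4, 6, 8, 7, 3, 1
Rank h: 2, 4, 7, 3, 1, 5, 6, 8
d = rank(g) − rank(h): 0, 1, -3, 3, 7, 2, -3, -7; Σd² = 130
ρ = 1 − 6Σd² / [n(n²−1)] = 1 − 6×130 / (8×63) = 1 − 780/504 ≈ -0.548

-0.548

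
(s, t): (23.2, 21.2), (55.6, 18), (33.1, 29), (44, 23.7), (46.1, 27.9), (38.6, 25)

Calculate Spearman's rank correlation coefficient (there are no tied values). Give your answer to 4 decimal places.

Rank s: 1, 6, 2, 4, 5, 3
Rank t: 2, 1, 6, 3, 5, 4
d = rank(s) − rank(t): -1, 5, -4, 1, 0, -1; Σd² = 44
ρ = 1 − 6Σd² / [n(n²−1)] = 1 − 6×44 / (6×35) = 1 − 264/210 ≈ -0.2571

-0.2571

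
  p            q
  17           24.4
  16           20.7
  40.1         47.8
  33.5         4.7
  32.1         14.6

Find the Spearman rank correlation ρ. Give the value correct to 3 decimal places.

0.100

Rank p: 2, 1, 5, 4, 3
Rank q: 4, 3, 5, 1, 2
d = rank(p) − rank(q): -2, -2, 0, 3, 1; Σd² = 18
ρ = 1 − 6Σd² / [n(n²−1)] = 1 − 6×18 / (5×24) = 1 − 108/120 ≈ 0.100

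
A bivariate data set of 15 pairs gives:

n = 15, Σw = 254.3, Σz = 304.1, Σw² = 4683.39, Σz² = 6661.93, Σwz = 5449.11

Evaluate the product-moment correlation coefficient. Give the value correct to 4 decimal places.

r = (nΣwz − ΣwΣz) / √[(nΣw² − (Σw)²)(nΣz² − (Σz)²)]
Numerator: 15×5449.11 − 254.3×304.1 = 4404.02
Denominator: √[(70250.85 − 64668.49)(99928.95 − 92476.81)] = √[5582.36 × 7452.14] = 6449.8471
r = 4404.02 / 6449.8471 ≈ 0.6828

0.6828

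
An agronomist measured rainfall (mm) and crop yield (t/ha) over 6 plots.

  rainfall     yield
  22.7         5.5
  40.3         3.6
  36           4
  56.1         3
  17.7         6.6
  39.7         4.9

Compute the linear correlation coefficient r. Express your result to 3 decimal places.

n = 6, Σx = 212.5, Σy = 27.6, Σx² = 8471.97, Σy² = 135.78, Σxy = 893.58
nΣxy − ΣxΣy = 5361.48 − 5865 = -503.52
nΣx² − (Σx)² = 50831.82 − 45156.25 = 5675.57; nΣy² − (Σy)² = 814.68 − 761.76 = 52.92
r = -503.52 / √(5675.57 × 52.92) = -503.52 / 548.0430 ≈ -0.919

-0.919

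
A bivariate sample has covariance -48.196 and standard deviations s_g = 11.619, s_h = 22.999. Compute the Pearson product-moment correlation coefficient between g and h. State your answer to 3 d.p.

r = Cov(g,h) / (s_g · s_h) = -48.196 / (11.619 × 22.999)
  = -48.196 / 267.2254 ≈ -0.180

-0.180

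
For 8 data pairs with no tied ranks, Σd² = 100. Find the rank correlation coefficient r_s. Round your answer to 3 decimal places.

-0.190

ρ = 1 − 6Σd² / [n(n²−1)] = 1 − 6×100 / (8×63)
  = 1 − 600/504 = 1 − 1.1905 ≈ -0.190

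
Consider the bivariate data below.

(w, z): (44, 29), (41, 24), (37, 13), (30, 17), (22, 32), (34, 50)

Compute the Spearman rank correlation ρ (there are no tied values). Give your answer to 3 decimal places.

-0.200

Rank w: 6, 5, 4, 2, 1, 3
Rank z: 4, 3, 1, 2, 5, 6
d = rank(w) − rank(z): 2, 2, 3, 0, -4, -3; Σd² = 42
ρ = 1 − 6Σd² / [n(n²−1)] = 1 − 6×42 / (6×35) = 1 − 252/210 ≈ -0.200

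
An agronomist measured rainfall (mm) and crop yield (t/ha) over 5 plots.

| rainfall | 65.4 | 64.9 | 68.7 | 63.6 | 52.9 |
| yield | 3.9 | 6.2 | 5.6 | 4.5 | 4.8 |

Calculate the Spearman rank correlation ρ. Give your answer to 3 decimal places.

0.100

Rank rainfall: 4, 3, 5, 2, 1
Rank yield: 1, 5, 4, 2, 3
d = rank(rainfall) − rank(yield): 3, -2, 1, 0, -2; Σd² = 18
ρ = 1 − 6Σd² / [n(n²−1)] = 1 − 6×18 / (5×24) = 1 − 108/120 ≈ 0.100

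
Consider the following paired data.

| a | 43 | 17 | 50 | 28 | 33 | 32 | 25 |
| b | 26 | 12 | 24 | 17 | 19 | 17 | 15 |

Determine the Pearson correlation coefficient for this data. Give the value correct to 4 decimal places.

0.9472

n = 7, Σa = 228, Σb = 130, Σa² = 8160, Σb² = 2560, Σab = 4544
nΣab − ΣaΣb = 31808 − 29640 = 2168
nΣa² − (Σa)² = 57120 − 51984 = 5136; nΣb² − (Σb)² = 17920 − 16900 = 1020
r = 2168 / √(5136 × 1020) = 2168 / 2288.8250 ≈ 0.9472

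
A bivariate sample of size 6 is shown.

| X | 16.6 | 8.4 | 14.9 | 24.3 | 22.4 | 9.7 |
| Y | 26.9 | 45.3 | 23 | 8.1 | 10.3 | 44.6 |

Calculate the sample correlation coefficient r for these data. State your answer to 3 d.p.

n = 6, ΣX = 96.3, ΣY = 158.2, ΣX² = 1754.47, ΣY² = 5465.56, ΣXY = 2029.93
nΣXY − ΣXΣY = 12179.58 − 15234.66 = -3055.08
nΣX² − (ΣX)² = 10526.82 − 9273.69 = 1253.13; nΣY² − (ΣY)² = 32793.36 − 25027.24 = 7766.12
r = -3055.08 / √(1253.13 × 7766.12) = -3055.08 / 3119.6086 ≈ -0.979

-0.979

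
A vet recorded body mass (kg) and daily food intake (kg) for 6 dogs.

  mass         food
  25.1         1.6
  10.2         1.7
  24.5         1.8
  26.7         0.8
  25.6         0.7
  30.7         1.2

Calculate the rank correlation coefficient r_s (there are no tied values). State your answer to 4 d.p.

Rank mass: 3, 1, 2, 5, 4, 6
Rank food: 4, 5, 6, 2, 1, 3
d = rank(mass) − rank(food): -1, -4, -4, 3, 3, 3; Σd² = 60
ρ = 1 − 6Σd² / [n(n²−1)] = 1 − 6×60 / (6×35) = 1 − 360/210 ≈ -0.7143

-0.7143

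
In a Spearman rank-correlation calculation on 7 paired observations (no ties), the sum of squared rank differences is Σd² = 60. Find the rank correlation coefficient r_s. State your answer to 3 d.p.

-0.071

ρ = 1 − 6Σd² / [n(n²−1)] = 1 − 6×60 / (7×48)
  = 1 − 360/336 = 1 − 1.0714 ≈ -0.071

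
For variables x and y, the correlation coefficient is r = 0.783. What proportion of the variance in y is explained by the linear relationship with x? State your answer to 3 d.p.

0.613

r² = (0.783)² = 0.613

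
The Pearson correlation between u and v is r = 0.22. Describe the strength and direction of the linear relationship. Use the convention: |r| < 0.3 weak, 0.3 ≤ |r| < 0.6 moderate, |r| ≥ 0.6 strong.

r = 0.22 > 0 so the relationship is positive.
|r| = 0.22, which falls in the weak range.

weak positive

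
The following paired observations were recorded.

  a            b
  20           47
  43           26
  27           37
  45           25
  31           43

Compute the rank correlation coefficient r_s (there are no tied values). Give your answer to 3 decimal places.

Rank a: 1, 4, 2, 5, 3
Rank b: 5, 2, 3, 1, 4
d = rank(a) − rank(b): -4, 2, -1, 4, -1; Σd² = 38
ρ = 1 − 6Σd² / [n(n²−1)] = 1 − 6×38 / (5×24) = 1 − 228/120 ≈ -0.900

-0.900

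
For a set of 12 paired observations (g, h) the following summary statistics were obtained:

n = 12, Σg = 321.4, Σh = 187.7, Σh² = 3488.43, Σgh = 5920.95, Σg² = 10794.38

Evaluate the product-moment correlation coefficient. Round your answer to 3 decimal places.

0.813

r = (nΣgh − ΣgΣh) / √[(nΣg² − (Σg)²)(nΣh² − (Σh)²)]
Numerator: 12×5920.95 − 321.4×187.7 = 10724.62
Denominator: √[(129532.56 − 103297.96)(41861.16 − 35231.29)] = √[26234.6 × 6629.87] = 13188.3277
r = 10724.62 / 13188.3277 ≈ 0.813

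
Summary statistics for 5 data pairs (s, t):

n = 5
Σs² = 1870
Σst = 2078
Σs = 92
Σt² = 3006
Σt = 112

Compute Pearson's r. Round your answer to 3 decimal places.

0.058

r = (nΣst − ΣsΣt) / √[(nΣs² − (Σs)²)(nΣt² − (Σt)²)]
Numerator: 5×2078 − 92×112 = 86
Denominator: √[(9350 − 8464)(15030 − 12544)] = √[886 × 2486] = 1484.1146
r = 86 / 1484.1146 ≈ 0.058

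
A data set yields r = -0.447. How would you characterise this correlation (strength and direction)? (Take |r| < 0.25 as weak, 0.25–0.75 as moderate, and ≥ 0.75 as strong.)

r = -0.447 < 0 so the relationship is negative.
|r| = 0.447, which falls in the moderate range.

moderate negative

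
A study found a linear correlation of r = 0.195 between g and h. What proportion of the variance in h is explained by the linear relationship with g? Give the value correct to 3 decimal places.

r² = (0.195)² = 0.038

0.038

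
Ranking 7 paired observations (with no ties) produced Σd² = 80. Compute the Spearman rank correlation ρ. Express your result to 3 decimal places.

-0.429

ρ = 1 − 6Σd² / [n(n²−1)] = 1 − 6×80 / (7×48)
  = 1 − 480/336 = 1 − 1.4286 ≈ -0.429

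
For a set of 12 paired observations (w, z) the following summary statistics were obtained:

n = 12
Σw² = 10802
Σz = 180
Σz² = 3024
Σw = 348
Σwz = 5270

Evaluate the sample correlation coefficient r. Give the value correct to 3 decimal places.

r = (nΣwz − ΣwΣz) / √[(nΣw² − (Σw)²)(nΣz² − (Σz)²)]
Numerator: 12×5270 − 348×180 = 600
Denominator: √[(129624 − 121104)(36288 − 32400)] = √[8520 × 3888] = 5755.4982
r = 600 / 5755.4982 ≈ 0.104

0.104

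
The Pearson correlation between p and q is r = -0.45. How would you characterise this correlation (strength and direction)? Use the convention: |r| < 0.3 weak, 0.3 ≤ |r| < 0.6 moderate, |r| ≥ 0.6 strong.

moderate negative

r = -0.45 < 0 so the relationship is negative.
|r| = 0.45, which falls in the moderate range.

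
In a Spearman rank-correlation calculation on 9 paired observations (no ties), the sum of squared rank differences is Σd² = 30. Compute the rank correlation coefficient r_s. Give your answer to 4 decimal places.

0.7500

ρ = 1 − 6Σd² / [n(n²−1)] = 1 − 6×30 / (9×80)
  = 1 − 180/720 = 1 − 0.25000 ≈ 0.7500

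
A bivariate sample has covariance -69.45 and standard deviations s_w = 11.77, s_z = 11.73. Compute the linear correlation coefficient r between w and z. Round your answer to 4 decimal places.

r = Cov(w,z) / (s_w · s_z) = -69.45 / (11.77 × 11.73)
  = -69.45 / 138.0621 ≈ -0.5030

-0.5030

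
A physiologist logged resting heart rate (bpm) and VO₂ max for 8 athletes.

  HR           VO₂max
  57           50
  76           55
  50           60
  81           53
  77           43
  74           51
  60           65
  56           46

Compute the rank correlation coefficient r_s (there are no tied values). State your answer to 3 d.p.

Rank HR: 3, 6, 1, 8, 7, 5, 4, 2
Rank VO₂max: 3, 6, 7, 5, 1, 4, 8, 2
d = rank(HR) − rank(VO₂max): 0, 0, -6, 3, 6, 1, -4, 0; Σd² = 98
ρ = 1 − 6Σd² / [n(n²−1)] = 1 − 6×98 / (8×63) = 1 − 588/504 ≈ -0.167

-0.167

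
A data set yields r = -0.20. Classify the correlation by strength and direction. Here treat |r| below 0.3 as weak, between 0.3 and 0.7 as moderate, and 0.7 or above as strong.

weak negative

r = -0.20 < 0 so the relationship is negative.
|r| = 0.20, which falls in the weak range.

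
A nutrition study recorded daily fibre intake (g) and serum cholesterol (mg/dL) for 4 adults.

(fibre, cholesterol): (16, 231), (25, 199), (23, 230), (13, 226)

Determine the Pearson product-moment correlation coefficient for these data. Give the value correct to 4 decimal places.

-0.6061

n = 4, Σx = 77, Σy = 886, Σx² = 1579, Σy² = 196938, Σxy = 16899
nΣxy − ΣxΣy = 67596 − 68222 = -626
nΣx² − (Σx)² = 6316 − 5929 = 387; nΣy² − (Σy)² = 787752 − 784996 = 2756
r = -626 / √(387 × 2756) = -626 / 1032.7497 ≈ -0.6061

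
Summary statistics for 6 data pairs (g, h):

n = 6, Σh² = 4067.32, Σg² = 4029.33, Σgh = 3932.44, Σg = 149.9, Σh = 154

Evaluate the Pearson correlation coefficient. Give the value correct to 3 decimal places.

0.471

r = (nΣgh − ΣgΣh) / √[(nΣg² − (Σg)²)(nΣh² − (Σh)²)]
Numerator: 6×3932.44 − 149.9×154 = 510.04
Denominator: √[(24175.98 − 22470.01)(24403.92 − 23716)] = √[1705.97 × 687.92] = 1083.3148
r = 510.04 / 1083.3148 ≈ 0.471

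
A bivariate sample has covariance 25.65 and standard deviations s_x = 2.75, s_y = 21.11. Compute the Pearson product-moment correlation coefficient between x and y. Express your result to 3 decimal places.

r = Cov(x,y) / (s_x · s_y) = 25.65 / (2.75 × 21.11)
  = 25.65 / 58.0525 ≈ 0.442

0.442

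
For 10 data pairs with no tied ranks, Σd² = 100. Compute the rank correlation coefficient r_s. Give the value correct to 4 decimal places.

0.3939

ρ = 1 − 6Σd² / [n(n²−1)] = 1 − 6×100 / (10×99)
  = 1 − 600/990 = 1 − 0.60606 ≈ 0.3939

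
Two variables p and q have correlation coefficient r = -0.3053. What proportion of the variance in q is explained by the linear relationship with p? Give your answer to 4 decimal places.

r² = (-0.3053)² = 0.0932

0.0932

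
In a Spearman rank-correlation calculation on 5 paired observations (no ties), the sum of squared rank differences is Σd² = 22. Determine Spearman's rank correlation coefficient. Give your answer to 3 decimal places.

-0.100

ρ = 1 − 6Σd² / [n(n²−1)] = 1 − 6×22 / (5×24)
  = 1 − 132/120 = 1 − 1.1000 ≈ -0.100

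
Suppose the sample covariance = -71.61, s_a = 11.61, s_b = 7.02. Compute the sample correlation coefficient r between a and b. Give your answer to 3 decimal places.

-0.879

r = Cov(a,b) / (s_a · s_b) = -71.61 / (11.61 × 7.02)
  = -71.61 / 81.5022 ≈ -0.879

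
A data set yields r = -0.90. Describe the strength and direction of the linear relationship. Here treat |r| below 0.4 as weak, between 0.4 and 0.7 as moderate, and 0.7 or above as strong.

strong negative

r = -0.90 < 0 so the relationship is negative.
|r| = 0.90, which falls in the strong range.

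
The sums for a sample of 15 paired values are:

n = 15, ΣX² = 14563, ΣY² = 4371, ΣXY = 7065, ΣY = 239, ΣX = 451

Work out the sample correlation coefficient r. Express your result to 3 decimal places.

-0.161

r = (nΣXY − ΣXΣY) / √[(nΣX² − (ΣX)²)(nΣY² − (ΣY)²)]
Numerator: 15×7065 − 451×239 = -1814
Denominator: √[(218445 − 203401)(65565 − 57121)] = √[15044 × 8444] = 11270.8268
r = -1814 / 11270.8268 ≈ -0.161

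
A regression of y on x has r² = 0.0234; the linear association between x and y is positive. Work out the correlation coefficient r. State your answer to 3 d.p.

0.153

|r| = √0.0234 = 0.153
The association is positive, so r = 0.153.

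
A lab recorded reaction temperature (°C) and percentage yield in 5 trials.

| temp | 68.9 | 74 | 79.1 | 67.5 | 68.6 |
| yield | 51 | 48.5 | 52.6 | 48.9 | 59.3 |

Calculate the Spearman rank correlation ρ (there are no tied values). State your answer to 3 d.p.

Rank temp: 3, 4, 5, 1, 2
Rank yield: 3, 1, 4, 2, 5
d = rank(temp) − rank(yield): 0, 3, 1, -1, -3; Σd² = 20
ρ = 1 − 6Σd² / [n(n²−1)] = 1 − 6×20 / (5×24) = 1 − 120/120 ≈ 0.000

0.000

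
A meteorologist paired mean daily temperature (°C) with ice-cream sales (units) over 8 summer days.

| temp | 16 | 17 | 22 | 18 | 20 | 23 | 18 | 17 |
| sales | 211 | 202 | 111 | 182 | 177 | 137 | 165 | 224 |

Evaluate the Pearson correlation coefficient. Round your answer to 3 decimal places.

n = 8, Σx = 151, Σy = 1409, Σx² = 2895, Σy² = 258269, Σxy = 25997
nΣxy − ΣxΣy = 207976 − 212759 = -4783
nΣx² − (Σx)² = 23160 − 22801 = 359; nΣy² − (Σy)² = 2066152 − 1985281 = 80871
r = -4783 / √(359 × 80871) = -4783 / 5388.1990 ≈ -0.888

-0.888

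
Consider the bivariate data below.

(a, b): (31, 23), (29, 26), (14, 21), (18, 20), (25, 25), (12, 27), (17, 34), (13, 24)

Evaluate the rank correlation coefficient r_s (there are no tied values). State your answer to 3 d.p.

Rank a: 8, 7, 3, 5, 6, 1, 4, 2
Rank b: 3, 6, 2, 1, 5, 7, 8, 4
d = rank(a) − rank(b): 5, 1, 1, 4, 1, -6, -4, -2; Σd² = 100
ρ = 1 − 6Σd² / [n(n²−1)] = 1 − 6×100 / (8×63) = 1 − 600/504 ≈ -0.190

-0.190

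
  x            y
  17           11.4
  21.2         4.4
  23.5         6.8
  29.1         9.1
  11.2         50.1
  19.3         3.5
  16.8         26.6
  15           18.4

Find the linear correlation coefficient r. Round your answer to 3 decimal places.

n = 8, Σx = 153.1, Σy = 130.3, Σx² = 3142.67, Σy² = 3846.75, Σxy = 2063.24
nΣxy − ΣxΣy = 16505.92 − 19948.93 = -3443.01
nΣx² − (Σx)² = 25141.36 − 23439.61 = 1701.75; nΣy² − (Σy)² = 30774 − 16978.09 = 13795.91
r = -3443.01 / √(1701.75 × 13795.91) = -3443.01 / 4845.3266 ≈ -0.711

-0.711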